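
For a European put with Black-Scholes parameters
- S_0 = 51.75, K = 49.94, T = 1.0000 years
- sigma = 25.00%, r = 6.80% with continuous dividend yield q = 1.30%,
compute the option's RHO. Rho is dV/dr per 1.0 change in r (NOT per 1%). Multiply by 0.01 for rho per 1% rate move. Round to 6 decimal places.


Answer: Rho = -18.950657

Derivation:
d1 = 0.4874085892; d2 = 0.2374085892
phi(d1) = 0.3542607342; exp(-qT) = 0.9870841350; exp(-rT) = 0.9342604736
N(-d2) = 0.4061699135
Rho = -K*T*exp(-rT)*N(-d2) = -49.9400 * 1.0000 * 0.9342604736 * 0.4061699135 = -18.950657


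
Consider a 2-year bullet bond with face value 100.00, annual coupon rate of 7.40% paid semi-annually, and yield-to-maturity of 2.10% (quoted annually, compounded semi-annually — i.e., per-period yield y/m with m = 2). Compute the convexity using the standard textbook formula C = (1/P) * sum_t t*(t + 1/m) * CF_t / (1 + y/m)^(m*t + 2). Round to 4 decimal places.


Answer: Convexity = 4.5741

Derivation:
Coupon per period c = face * coupon_rate / m = 3.700000
Periods per year m = 2; per-period yield y/m = 0.010500
Number of cashflows N = 4
Cashflows (t years, CF_t, discount factor 1/(1+y/m)^(m*t), PV):
  t = 0.5000: CF_t = 3.700000, DF = 0.989609, PV = 3.661554
  t = 1.0000: CF_t = 3.700000, DF = 0.979326, PV = 3.623507
  t = 1.5000: CF_t = 3.700000, DF = 0.969150, PV = 3.585855
  t = 2.0000: CF_t = 103.700000, DF = 0.959080, PV = 99.456572
Price P = sum_t PV_t = 110.327488
Convexity numerator sum_t t*(t + 1/m) * CF_t / (1+y/m)^(m*t + 2):
  t = 0.5000: term = 1.792928
  t = 1.0000: term = 5.322893
  t = 1.5000: term = 10.535166
  t = 2.0000: term = 487.002122
Convexity = (1/P) * sum = 504.653109 / 110.327488 = 4.574138


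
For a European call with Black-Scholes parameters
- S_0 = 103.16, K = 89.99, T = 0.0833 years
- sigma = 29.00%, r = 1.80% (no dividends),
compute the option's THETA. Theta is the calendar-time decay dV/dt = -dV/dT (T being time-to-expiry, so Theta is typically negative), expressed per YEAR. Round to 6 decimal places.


d1 = 1.6915939043; d2 = 1.6078948601
phi(d1) = 0.0953993512; exp(-qT) = 1.0000000000; exp(-rT) = 0.9985017235
Theta = -S*exp(-qT)*phi(d1)*sigma/(2*sqrt(T)) - r*K*exp(-rT)*N(d2) + q*S*exp(-qT)*N(d1)
N(d1) = 0.9546382852; N(d2) = 0.9460708961; sqrt(T) = 0.2886173938
Term 1 = -103.1600 * 1.0000000000 * 0.0953993512 * 0.2900 / (2 * 0.2886173938) = -4.9442708782
Term 2 = -0.0180 * 89.9900 * 0.9985017235 * 0.9460708961 = -1.5301685033
Term 3 = 0 (no dividend yield, q = 0)
Theta = -4.9442708782 + (-1.5301685033) + (0.0000000000) = -6.474439

Answer: Theta = -6.474439


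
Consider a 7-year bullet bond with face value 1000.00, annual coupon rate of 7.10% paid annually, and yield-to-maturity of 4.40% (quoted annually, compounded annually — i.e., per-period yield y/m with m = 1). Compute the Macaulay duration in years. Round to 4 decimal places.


Answer: Macaulay duration = 5.8514 years

Derivation:
Coupon per period c = face * coupon_rate / m = 71.000000
Periods per year m = 1; per-period yield y/m = 0.044000
Number of cashflows N = 7
Cashflows (t years, CF_t, discount factor 1/(1+y/m)^(m*t), PV):
  t = 1.0000: CF_t = 71.000000, DF = 0.957854, PV = 68.007663
  t = 2.0000: CF_t = 71.000000, DF = 0.917485, PV = 65.141439
  t = 3.0000: CF_t = 71.000000, DF = 0.878817, PV = 62.396015
  t = 4.0000: CF_t = 71.000000, DF = 0.841779, PV = 59.766298
  t = 5.0000: CF_t = 71.000000, DF = 0.806302, PV = 57.247412
  t = 6.0000: CF_t = 71.000000, DF = 0.772320, PV = 54.834685
  t = 7.0000: CF_t = 1071.000000, DF = 0.739770, PV = 792.293294
Price P = sum_t PV_t = 1159.686806
Macaulay numerator sum_t t * PV_t:
  t * PV_t at t = 1.0000: 68.007663
  t * PV_t at t = 2.0000: 130.282879
  t * PV_t at t = 3.0000: 187.188045
  t * PV_t at t = 4.0000: 239.065191
  t * PV_t at t = 5.0000: 286.237058
  t * PV_t at t = 6.0000: 329.008113
  t * PV_t at t = 7.0000: 5546.053059
Macaulay duration D = (sum_t t * PV_t) / P = 6785.842008 / 1159.686806 = 5.851444


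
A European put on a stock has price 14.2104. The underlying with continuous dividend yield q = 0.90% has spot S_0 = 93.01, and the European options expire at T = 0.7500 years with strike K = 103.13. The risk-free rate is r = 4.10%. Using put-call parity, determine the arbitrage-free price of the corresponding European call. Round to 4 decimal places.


Put-call parity: C - P = S_0 * exp(-qT) - K * exp(-rT).
S_0 * exp(-qT) = 93.0100 * 0.99327273 = 92.38429662
K * exp(-rT) = 103.1300 * 0.96971797 = 100.00701448
C = P + S*exp(-qT) - K*exp(-rT)
C = 14.2104 + 92.38429662 - 100.00701448 = 6.5877

Answer: Call price = 6.5877


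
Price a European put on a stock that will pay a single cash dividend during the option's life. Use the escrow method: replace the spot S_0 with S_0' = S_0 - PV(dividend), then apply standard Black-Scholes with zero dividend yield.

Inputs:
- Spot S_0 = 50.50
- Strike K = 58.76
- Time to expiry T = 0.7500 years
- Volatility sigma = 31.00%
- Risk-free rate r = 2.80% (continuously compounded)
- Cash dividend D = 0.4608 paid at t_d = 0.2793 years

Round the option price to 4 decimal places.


Answer: Price = 10.2452

Derivation:
PV(D) = D * exp(-r * t_d) = 0.4608 * 0.99221010 = 0.45721041
S_0' = S_0 - PV(D) = 50.5000 - 0.45721041 = 50.04278959
d1 = (ln(S_0'/K) + (r + sigma^2/2)*T) / (sigma*sqrt(T)) = -0.38569017
d2 = d1 - sigma*sqrt(T) = -0.65415804
exp(-rT) = 0.97921896
N(-d1) = 0.65013693; N(-d2) = 0.74349501
P = K * exp(-rT) * N(-d2) - S_0' * N(-d1) = 58.7600 * 0.97921896 * 0.74349501 - 50.04278959 * 0.65013693 = 10.2452


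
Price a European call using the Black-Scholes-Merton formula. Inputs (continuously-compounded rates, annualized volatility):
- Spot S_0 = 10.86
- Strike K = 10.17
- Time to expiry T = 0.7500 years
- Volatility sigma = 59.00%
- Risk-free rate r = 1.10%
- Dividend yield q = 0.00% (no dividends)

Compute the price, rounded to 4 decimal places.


Answer: Price = 2.5202

Derivation:
d1 = (ln(S/K) + (r - q + 0.5*sigma^2) * T) / (sigma * sqrt(T)) = 0.40009709
d2 = d1 - sigma * sqrt(T) = -0.11085790
exp(-rT) = 0.99178394; exp(-qT) = 1.00000000
C = S_0 * exp(-qT) * N(d1) - K * exp(-rT) * N(d2)
N(d1) = 0.65545750; N(d2) = 0.45586452
C = 10.8600 * 1.00000000 * 0.65545750 - 10.1700 * 0.99178394 * 0.45586452 = 2.5202


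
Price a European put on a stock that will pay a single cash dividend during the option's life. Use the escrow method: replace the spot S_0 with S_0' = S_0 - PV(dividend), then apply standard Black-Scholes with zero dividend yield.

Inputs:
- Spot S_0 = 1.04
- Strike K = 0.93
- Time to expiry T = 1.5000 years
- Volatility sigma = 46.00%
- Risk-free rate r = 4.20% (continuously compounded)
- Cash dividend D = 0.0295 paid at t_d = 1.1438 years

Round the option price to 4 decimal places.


PV(D) = D * exp(-r * t_d) = 0.0295 * 0.95309604 = 0.02811633
S_0' = S_0 - PV(D) = 1.0400 - 0.02811633 = 1.01188367
d1 = (ln(S_0'/K) + (r + sigma^2/2)*T) / (sigma*sqrt(T)) = 0.54329736
d2 = d1 - sigma*sqrt(T) = -0.02008528
exp(-rT) = 0.93894347
N(-d1) = 0.29346254; N(-d2) = 0.50801233
P = K * exp(-rT) * N(-d2) - S_0' * N(-d1) = 0.9300 * 0.93894347 * 0.50801233 - 1.01188367 * 0.29346254 = 0.1467

Answer: Price = 0.1467


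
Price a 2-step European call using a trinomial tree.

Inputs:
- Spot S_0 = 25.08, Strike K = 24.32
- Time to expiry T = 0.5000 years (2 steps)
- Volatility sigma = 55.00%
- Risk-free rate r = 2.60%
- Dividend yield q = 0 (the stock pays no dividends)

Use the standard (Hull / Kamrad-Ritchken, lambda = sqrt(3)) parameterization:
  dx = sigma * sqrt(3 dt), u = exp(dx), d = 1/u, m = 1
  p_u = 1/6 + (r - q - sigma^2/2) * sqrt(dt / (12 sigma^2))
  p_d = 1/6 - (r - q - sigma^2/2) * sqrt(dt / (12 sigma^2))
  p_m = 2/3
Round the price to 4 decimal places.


dt = T/N = 0.250000; dx = sigma*sqrt(3*dt) = 0.476314
u = exp(dx) = 1.610128; d = 1/u = 0.621068
p_u = 0.133797, p_m = 0.666667, p_d = 0.199536
Discount per step: exp(-r*dt) = 0.993521
Stock lattice S(k, j) with j the centered position index:
  k=0: S(0,+0) = 25.0800
  k=1: S(1,-1) = 15.5764; S(1,+0) = 25.0800; S(1,+1) = 40.3820
  k=2: S(2,-2) = 9.6740; S(2,-1) = 15.5764; S(2,+0) = 25.0800; S(2,+1) = 40.3820; S(2,+2) = 65.0202
Terminal payoffs V(N, j) = max(S_T - K, 0):
  V(2,-2) = 0.000000; V(2,-1) = 0.000000; V(2,+0) = 0.760000; V(2,+1) = 16.062022; V(2,+2) = 40.700244
Backward induction: V(k, j) = exp(-r*dt) * [p_u * V(k+1, j+1) + p_m * V(k+1, j) + p_d * V(k+1, j-1)]
  V(1,-1) = exp(-r*dt) * [p_u*0.760000 + p_m*0.000000 + p_d*0.000000] = 0.101027
  V(1,+0) = exp(-r*dt) * [p_u*16.062022 + p_m*0.760000 + p_d*0.000000] = 2.638512
  V(1,+1) = exp(-r*dt) * [p_u*40.700244 + p_m*16.062022 + p_d*0.760000] = 16.199595
  V(0,+0) = exp(-r*dt) * [p_u*16.199595 + p_m*2.638512 + p_d*0.101027] = 3.921055

Answer: Price = V(0,0) = 3.9211


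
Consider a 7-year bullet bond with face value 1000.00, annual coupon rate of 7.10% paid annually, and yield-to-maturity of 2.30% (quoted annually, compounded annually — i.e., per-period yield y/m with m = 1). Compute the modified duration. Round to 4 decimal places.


Answer: Modified duration = 5.7926

Derivation:
Coupon per period c = face * coupon_rate / m = 71.000000
Periods per year m = 1; per-period yield y/m = 0.023000
Number of cashflows N = 7
Cashflows (t years, CF_t, discount factor 1/(1+y/m)^(m*t), PV):
  t = 1.0000: CF_t = 71.000000, DF = 0.977517, PV = 69.403715
  t = 2.0000: CF_t = 71.000000, DF = 0.955540, PV = 67.843318
  t = 3.0000: CF_t = 71.000000, DF = 0.934056, PV = 66.318004
  t = 4.0000: CF_t = 71.000000, DF = 0.913056, PV = 64.826984
  t = 5.0000: CF_t = 71.000000, DF = 0.892528, PV = 63.369485
  t = 6.0000: CF_t = 71.000000, DF = 0.872461, PV = 61.944756
  t = 7.0000: CF_t = 1071.000000, DF = 0.852846, PV = 913.397955
Price P = sum_t PV_t = 1307.104217
First compute Macaulay numerator sum_t t * PV_t:
  t * PV_t at t = 1.0000: 69.403715
  t * PV_t at t = 2.0000: 135.686636
  t * PV_t at t = 3.0000: 198.954012
  t * PV_t at t = 4.0000: 259.307934
  t * PV_t at t = 5.0000: 316.847427
  t * PV_t at t = 6.0000: 371.668536
  t * PV_t at t = 7.0000: 6393.785684
Macaulay duration D = 7745.653944 / 1307.104217 = 5.925812
Modified duration = D / (1 + y/m) = 5.925812 / (1 + 0.023000) = 5.792583


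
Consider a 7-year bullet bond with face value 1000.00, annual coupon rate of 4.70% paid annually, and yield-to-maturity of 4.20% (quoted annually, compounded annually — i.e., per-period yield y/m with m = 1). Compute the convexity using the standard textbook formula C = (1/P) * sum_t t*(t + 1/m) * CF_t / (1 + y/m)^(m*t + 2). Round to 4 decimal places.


Coupon per period c = face * coupon_rate / m = 47.000000
Periods per year m = 1; per-period yield y/m = 0.042000
Number of cashflows N = 7
Cashflows (t years, CF_t, discount factor 1/(1+y/m)^(m*t), PV):
  t = 1.0000: CF_t = 47.000000, DF = 0.959693, PV = 45.105566
  t = 2.0000: CF_t = 47.000000, DF = 0.921010, PV = 43.287492
  t = 3.0000: CF_t = 47.000000, DF = 0.883887, PV = 41.542698
  t = 4.0000: CF_t = 47.000000, DF = 0.848260, PV = 39.868232
  t = 5.0000: CF_t = 47.000000, DF = 0.814069, PV = 38.261260
  t = 6.0000: CF_t = 47.000000, DF = 0.781257, PV = 36.719059
  t = 7.0000: CF_t = 1047.000000, DF = 0.749766, PV = 785.005408
Price P = sum_t PV_t = 1029.789716
Convexity numerator sum_t t*(t + 1/m) * CF_t / (1+y/m)^(m*t + 2):
  t = 1.0000: term = 83.085396
  t = 2.0000: term = 239.209395
  t = 3.0000: term = 459.135115
  t = 4.0000: term = 734.381182
  t = 5.0000: term = 1057.170607
  t = 6.0000: term = 1420.382774
  t = 7.0000: term = 40487.898729
Convexity = (1/P) * sum = 44481.263198 / 1029.789716 = 43.194511

Answer: Convexity = 43.1945


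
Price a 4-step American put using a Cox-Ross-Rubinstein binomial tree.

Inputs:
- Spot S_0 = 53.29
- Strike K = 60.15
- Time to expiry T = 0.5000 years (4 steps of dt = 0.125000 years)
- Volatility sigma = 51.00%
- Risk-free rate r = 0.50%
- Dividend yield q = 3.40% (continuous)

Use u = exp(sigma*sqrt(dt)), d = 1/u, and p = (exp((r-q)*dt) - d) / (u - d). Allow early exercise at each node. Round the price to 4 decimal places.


Answer: Price = V(0,0) = 12.7220

Derivation:
dt = T/N = 0.125000
u = exp(sigma*sqrt(dt)) = 1.197591; d = 1/u = 0.835009
p = (exp((r-q)*dt) - d) / (u - d) = 0.445064
Discount per step: exp(-r*dt) = 0.999375
Stock lattice S(k, i) with i counting down-moves:
  k=0: S(0,0) = 53.2900
  k=1: S(1,0) = 63.8196; S(1,1) = 44.4977
  k=2: S(2,0) = 76.4298; S(2,1) = 53.2900; S(2,2) = 37.1560
  k=3: S(3,0) = 91.5317; S(3,1) = 63.8196; S(3,2) = 44.4977; S(3,3) = 31.0256
  k=4: S(4,0) = 109.6176; S(4,1) = 76.4298; S(4,2) = 53.2900; S(4,3) = 37.1560; S(4,4) = 25.9067
Terminal payoffs V(N, i) = max(K - S_T, 0):
  V(4,0) = 0.000000; V(4,1) = 0.000000; V(4,2) = 6.860000; V(4,3) = 22.994038; V(4,4) = 34.243348
Backward induction: V(k, i) = exp(-r*dt) * [p * V(k+1, i) + (1-p) * V(k+1, i+1)]; then take max(V_cont, immediate exercise) for American.
  V(3,0) = exp(-r*dt) * [p*0.000000 + (1-p)*0.000000] = 0.000000; exercise = 0.000000; V(3,0) = max -> 0.000000
  V(3,1) = exp(-r*dt) * [p*0.000000 + (1-p)*6.860000] = 3.804482; exercise = 0.000000; V(3,1) = max -> 3.804482
  V(3,2) = exp(-r*dt) * [p*6.860000 + (1-p)*22.994038] = 15.803478; exercise = 15.652346; V(3,2) = max -> 15.803478
  V(3,3) = exp(-r*dt) * [p*22.994038 + (1-p)*34.243348] = 29.218417; exercise = 29.124421; V(3,3) = max -> 29.218417
  V(2,0) = exp(-r*dt) * [p*0.000000 + (1-p)*3.804482] = 2.109925; exercise = 0.000000; V(2,0) = max -> 2.109925
  V(2,1) = exp(-r*dt) * [p*3.804482 + (1-p)*15.803478] = 10.456619; exercise = 6.860000; V(2,1) = max -> 10.456619
  V(2,2) = exp(-r*dt) * [p*15.803478 + (1-p)*29.218417] = 23.233385; exercise = 22.994038; V(2,2) = max -> 23.233385
  V(1,0) = exp(-r*dt) * [p*2.109925 + (1-p)*10.456619] = 6.737593; exercise = 0.000000; V(1,0) = max -> 6.737593
  V(1,1) = exp(-r*dt) * [p*10.456619 + (1-p)*23.233385] = 17.535942; exercise = 15.652346; V(1,1) = max -> 17.535942
  V(0,0) = exp(-r*dt) * [p*6.737593 + (1-p)*17.535942] = 12.722032; exercise = 6.860000; V(0,0) = max -> 12.722032


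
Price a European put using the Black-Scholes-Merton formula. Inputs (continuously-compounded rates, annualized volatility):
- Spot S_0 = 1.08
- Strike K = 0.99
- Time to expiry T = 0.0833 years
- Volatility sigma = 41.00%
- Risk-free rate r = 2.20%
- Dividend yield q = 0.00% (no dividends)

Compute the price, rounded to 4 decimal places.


Answer: Price = 0.0160

Derivation:
d1 = (ln(S/K) + (r - q + 0.5*sigma^2) * T) / (sigma * sqrt(T)) = 0.80996202
d2 = d1 - sigma * sqrt(T) = 0.69162889
exp(-rT) = 0.99816908; exp(-qT) = 1.00000000
P = K * exp(-rT) * N(-d2) - S_0 * exp(-qT) * N(-d1)
N(-d1) = 0.20898100; N(-d2) = 0.24458521
P = 0.9900 * 0.99816908 * 0.24458521 - 1.0800 * 1.00000000 * 0.20898100 = 0.0160


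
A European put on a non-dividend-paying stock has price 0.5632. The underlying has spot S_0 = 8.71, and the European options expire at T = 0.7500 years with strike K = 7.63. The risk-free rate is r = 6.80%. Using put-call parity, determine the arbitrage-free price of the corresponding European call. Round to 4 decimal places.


Answer: Call price = 2.0226

Derivation:
Put-call parity: C - P = S_0 * exp(-qT) - K * exp(-rT).
S_0 * exp(-qT) = 8.7100 * 1.00000000 = 8.71000000
K * exp(-rT) = 7.6300 * 0.95027867 = 7.25062626
C = P + S*exp(-qT) - K*exp(-rT)
C = 0.5632 + 8.71000000 - 7.25062626 = 2.0226


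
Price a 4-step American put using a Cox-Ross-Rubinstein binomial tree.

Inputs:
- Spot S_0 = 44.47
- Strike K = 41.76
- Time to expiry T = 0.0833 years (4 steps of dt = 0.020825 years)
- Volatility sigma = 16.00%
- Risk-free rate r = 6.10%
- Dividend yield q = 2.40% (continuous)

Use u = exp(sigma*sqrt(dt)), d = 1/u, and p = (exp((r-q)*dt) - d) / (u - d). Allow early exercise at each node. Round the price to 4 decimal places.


dt = T/N = 0.020825
u = exp(sigma*sqrt(dt)) = 1.023358; d = 1/u = 0.977175
p = (exp((r-q)*dt) - d) / (u - d) = 0.510919
Discount per step: exp(-r*dt) = 0.998730
Stock lattice S(k, i) with i counting down-moves:
  k=0: S(0,0) = 44.4700
  k=1: S(1,0) = 45.5087; S(1,1) = 43.4550
  k=2: S(2,0) = 46.5717; S(2,1) = 44.4700; S(2,2) = 42.4631
  k=3: S(3,0) = 47.6595; S(3,1) = 45.5087; S(3,2) = 43.4550; S(3,3) = 41.4939
  k=4: S(4,0) = 48.7728; S(4,1) = 46.5717; S(4,2) = 44.4700; S(4,3) = 42.4631; S(4,4) = 40.5468
Terminal payoffs V(N, i) = max(K - S_T, 0):
  V(4,0) = 0.000000; V(4,1) = 0.000000; V(4,2) = 0.000000; V(4,3) = 0.000000; V(4,4) = 1.213185
Backward induction: V(k, i) = exp(-r*dt) * [p * V(k+1, i) + (1-p) * V(k+1, i+1)]; then take max(V_cont, immediate exercise) for American.
  V(3,0) = exp(-r*dt) * [p*0.000000 + (1-p)*0.000000] = 0.000000; exercise = 0.000000; V(3,0) = max -> 0.000000
  V(3,1) = exp(-r*dt) * [p*0.000000 + (1-p)*0.000000] = 0.000000; exercise = 0.000000; V(3,1) = max -> 0.000000
  V(3,2) = exp(-r*dt) * [p*0.000000 + (1-p)*0.000000] = 0.000000; exercise = 0.000000; V(3,2) = max -> 0.000000
  V(3,3) = exp(-r*dt) * [p*0.000000 + (1-p)*1.213185] = 0.592593; exercise = 0.266092; V(3,3) = max -> 0.592593
  V(2,0) = exp(-r*dt) * [p*0.000000 + (1-p)*0.000000] = 0.000000; exercise = 0.000000; V(2,0) = max -> 0.000000
  V(2,1) = exp(-r*dt) * [p*0.000000 + (1-p)*0.000000] = 0.000000; exercise = 0.000000; V(2,1) = max -> 0.000000
  V(2,2) = exp(-r*dt) * [p*0.000000 + (1-p)*0.592593] = 0.289458; exercise = 0.000000; V(2,2) = max -> 0.289458
  V(1,0) = exp(-r*dt) * [p*0.000000 + (1-p)*0.000000] = 0.000000; exercise = 0.000000; V(1,0) = max -> 0.000000
  V(1,1) = exp(-r*dt) * [p*0.000000 + (1-p)*0.289458] = 0.141389; exercise = 0.000000; V(1,1) = max -> 0.141389
  V(0,0) = exp(-r*dt) * [p*0.000000 + (1-p)*0.141389] = 0.069063; exercise = 0.000000; V(0,0) = max -> 0.069063

Answer: Price = V(0,0) = 0.0691


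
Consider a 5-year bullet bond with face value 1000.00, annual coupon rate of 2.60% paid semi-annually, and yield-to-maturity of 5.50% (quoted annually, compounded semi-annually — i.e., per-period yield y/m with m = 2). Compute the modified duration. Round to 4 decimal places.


Answer: Modified duration = 4.5710

Derivation:
Coupon per period c = face * coupon_rate / m = 13.000000
Periods per year m = 2; per-period yield y/m = 0.027500
Number of cashflows N = 10
Cashflows (t years, CF_t, discount factor 1/(1+y/m)^(m*t), PV):
  t = 0.5000: CF_t = 13.000000, DF = 0.973236, PV = 12.652068
  t = 1.0000: CF_t = 13.000000, DF = 0.947188, PV = 12.313448
  t = 1.5000: CF_t = 13.000000, DF = 0.921838, PV = 11.983891
  t = 2.0000: CF_t = 13.000000, DF = 0.897166, PV = 11.663155
  t = 2.5000: CF_t = 13.000000, DF = 0.873154, PV = 11.351002
  t = 3.0000: CF_t = 13.000000, DF = 0.849785, PV = 11.047204
  t = 3.5000: CF_t = 13.000000, DF = 0.827041, PV = 10.751537
  t = 4.0000: CF_t = 13.000000, DF = 0.804906, PV = 10.463783
  t = 4.5000: CF_t = 13.000000, DF = 0.783364, PV = 10.183730
  t = 5.0000: CF_t = 1013.000000, DF = 0.762398, PV = 772.309078
Price P = sum_t PV_t = 874.718896
First compute Macaulay numerator sum_t t * PV_t:
  t * PV_t at t = 0.5000: 6.326034
  t * PV_t at t = 1.0000: 12.313448
  t * PV_t at t = 1.5000: 17.975837
  t * PV_t at t = 2.0000: 23.326309
  t * PV_t at t = 2.5000: 28.377505
  t * PV_t at t = 3.0000: 33.141612
  t * PV_t at t = 3.5000: 37.630378
  t * PV_t at t = 4.0000: 41.855130
  t * PV_t at t = 4.5000: 45.826785
  t * PV_t at t = 5.0000: 3861.545391
Macaulay duration D = 4108.318430 / 874.718896 = 4.696730
Modified duration = D / (1 + y/m) = 4.696730 / (1 + 0.027500) = 4.571027


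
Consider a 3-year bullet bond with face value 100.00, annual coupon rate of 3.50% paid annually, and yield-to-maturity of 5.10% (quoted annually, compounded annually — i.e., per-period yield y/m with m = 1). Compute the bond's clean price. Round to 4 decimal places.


Answer: Price = 95.6510

Derivation:
Coupon per period c = face * coupon_rate / m = 3.500000
Periods per year m = 1; per-period yield y/m = 0.051000
Number of cashflows N = 3
Cashflows (t years, CF_t, discount factor 1/(1+y/m)^(m*t), PV):
  t = 1.0000: CF_t = 3.500000, DF = 0.951475, PV = 3.330162
  t = 2.0000: CF_t = 3.500000, DF = 0.905304, PV = 3.168565
  t = 3.0000: CF_t = 103.500000, DF = 0.861374, PV = 89.152228
Price P = sum_t PV_t = 95.650955


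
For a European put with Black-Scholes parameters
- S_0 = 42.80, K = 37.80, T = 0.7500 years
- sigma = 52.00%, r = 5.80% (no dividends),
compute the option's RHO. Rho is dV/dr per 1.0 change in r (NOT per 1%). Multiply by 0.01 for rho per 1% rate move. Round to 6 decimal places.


d1 = 0.5976219253; d2 = 0.1472887153
phi(d1) = 0.3336994585; exp(-qT) = 1.0000000000; exp(-rT) = 0.9574325541
N(-d2) = 0.4414520696
Rho = -K*T*exp(-rT)*N(-d2) = -37.8000 * 0.7500 * 0.9574325541 * 0.4414520696 = -11.982428

Answer: Rho = -11.982428


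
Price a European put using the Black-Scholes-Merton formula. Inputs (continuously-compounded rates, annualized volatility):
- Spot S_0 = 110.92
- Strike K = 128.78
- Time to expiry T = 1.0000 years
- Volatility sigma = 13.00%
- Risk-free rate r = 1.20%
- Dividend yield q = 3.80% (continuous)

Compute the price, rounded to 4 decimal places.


Answer: Price = 21.0807

Derivation:
d1 = (ln(S/K) + (r - q + 0.5*sigma^2) * T) / (sigma * sqrt(T)) = -1.28343309
d2 = d1 - sigma * sqrt(T) = -1.41343309
exp(-rT) = 0.98807171; exp(-qT) = 0.96271294
P = K * exp(-rT) * N(-d2) - S_0 * exp(-qT) * N(-d1)
N(-d1) = 0.90032981; N(-d2) = 0.92123579
P = 128.7800 * 0.98807171 * 0.92123579 - 110.9200 * 0.96271294 * 0.90032981 = 21.0807


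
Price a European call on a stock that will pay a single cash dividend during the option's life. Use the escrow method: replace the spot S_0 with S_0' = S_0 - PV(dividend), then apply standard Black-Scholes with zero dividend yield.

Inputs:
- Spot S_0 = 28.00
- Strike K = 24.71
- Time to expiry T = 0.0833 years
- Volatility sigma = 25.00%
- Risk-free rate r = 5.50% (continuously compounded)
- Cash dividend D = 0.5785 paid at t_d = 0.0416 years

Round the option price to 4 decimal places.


Answer: Price = 2.8798

Derivation:
PV(D) = D * exp(-r * t_d) = 0.5785 * 0.99771462 = 0.57717791
S_0' = S_0 - PV(D) = 28.0000 - 0.57717791 = 27.42282209
d1 = (ln(S_0'/K) + (r + sigma^2/2)*T) / (sigma*sqrt(T)) = 1.54324995
d2 = d1 - sigma*sqrt(T) = 1.47109560
exp(-rT) = 0.99542898
N(d1) = 0.93861493; N(d2) = 0.92936737
C = S_0' * N(d1) - K * exp(-rT) * N(d2) = 27.42282209 * 0.93861493 - 24.7100 * 0.99542898 * 0.92936737 = 2.8798


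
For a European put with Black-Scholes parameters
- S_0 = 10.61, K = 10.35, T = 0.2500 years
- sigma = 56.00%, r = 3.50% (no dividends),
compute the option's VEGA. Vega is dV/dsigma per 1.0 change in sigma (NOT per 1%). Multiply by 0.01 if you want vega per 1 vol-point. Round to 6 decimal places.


d1 = 0.2598586890; d2 = -0.0201413110
phi(d1) = 0.3856975359; exp(-qT) = 1.0000000000; exp(-rT) = 0.9912881698
Vega = S * exp(-qT) * phi(d1) * sqrt(T) = 10.6100 * 1.0000000000 * 0.3856975359 * 0.5000000000 = 2.046125

Answer: Vega = 2.046125


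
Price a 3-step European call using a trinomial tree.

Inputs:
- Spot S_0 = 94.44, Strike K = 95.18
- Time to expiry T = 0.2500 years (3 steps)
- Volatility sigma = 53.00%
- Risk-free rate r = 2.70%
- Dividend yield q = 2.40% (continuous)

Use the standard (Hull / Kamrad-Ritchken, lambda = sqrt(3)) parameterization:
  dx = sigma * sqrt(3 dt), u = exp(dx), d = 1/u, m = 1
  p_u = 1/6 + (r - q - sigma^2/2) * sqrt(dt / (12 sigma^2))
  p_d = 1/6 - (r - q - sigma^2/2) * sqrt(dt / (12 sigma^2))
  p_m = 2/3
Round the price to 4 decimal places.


dt = T/N = 0.083333; dx = sigma*sqrt(3*dt) = 0.265000
u = exp(dx) = 1.303431; d = 1/u = 0.767206
p_u = 0.145055, p_m = 0.666667, p_d = 0.188278
Discount per step: exp(-r*dt) = 0.997753
Stock lattice S(k, j) with j the centered position index:
  k=0: S(0,+0) = 94.4400
  k=1: S(1,-1) = 72.4549; S(1,+0) = 94.4400; S(1,+1) = 123.0960
  k=2: S(2,-2) = 55.5879; S(2,-1) = 72.4549; S(2,+0) = 94.4400; S(2,+1) = 123.0960; S(2,+2) = 160.4472
  k=3: S(3,-3) = 42.6473; S(3,-2) = 55.5879; S(3,-1) = 72.4549; S(3,+0) = 94.4400; S(3,+1) = 123.0960; S(3,+2) = 160.4472; S(3,+3) = 209.1318
Terminal payoffs V(N, j) = max(S_T - K, 0):
  V(3,-3) = 0.000000; V(3,-2) = 0.000000; V(3,-1) = 0.000000; V(3,+0) = 0.000000; V(3,+1) = 27.916021; V(3,+2) = 65.267167; V(3,+3) = 113.951808
Backward induction: V(k, j) = exp(-r*dt) * [p_u * V(k+1, j+1) + p_m * V(k+1, j) + p_d * V(k+1, j-1)]
  V(2,-2) = exp(-r*dt) * [p_u*0.000000 + p_m*0.000000 + p_d*0.000000] = 0.000000
  V(2,-1) = exp(-r*dt) * [p_u*0.000000 + p_m*0.000000 + p_d*0.000000] = 0.000000
  V(2,+0) = exp(-r*dt) * [p_u*27.916021 + p_m*0.000000 + p_d*0.000000] = 4.040259
  V(2,+1) = exp(-r*dt) * [p_u*65.267167 + p_m*27.916021 + p_d*0.000000] = 28.014907
  V(2,+2) = exp(-r*dt) * [p_u*113.951808 + p_m*65.267167 + p_d*27.916021] = 65.149957
  V(1,-1) = exp(-r*dt) * [p_u*4.040259 + p_m*0.000000 + p_d*0.000000] = 0.584743
  V(1,+0) = exp(-r*dt) * [p_u*28.014907 + p_m*4.040259 + p_d*0.000000] = 6.742022
  V(1,+1) = exp(-r*dt) * [p_u*65.149957 + p_m*28.014907 + p_d*4.040259] = 28.822703
  V(0,+0) = exp(-r*dt) * [p_u*28.822703 + p_m*6.742022 + p_d*0.584743] = 8.765908

Answer: Price = V(0,0) = 8.7659


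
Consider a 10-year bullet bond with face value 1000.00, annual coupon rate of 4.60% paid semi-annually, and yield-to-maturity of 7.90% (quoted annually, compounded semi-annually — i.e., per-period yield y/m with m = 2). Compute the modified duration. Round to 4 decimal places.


Answer: Modified duration = 7.5197

Derivation:
Coupon per period c = face * coupon_rate / m = 23.000000
Periods per year m = 2; per-period yield y/m = 0.039500
Number of cashflows N = 20
Cashflows (t years, CF_t, discount factor 1/(1+y/m)^(m*t), PV):
  t = 0.5000: CF_t = 23.000000, DF = 0.962001, PV = 22.126022
  t = 1.0000: CF_t = 23.000000, DF = 0.925446, PV = 21.285255
  t = 1.5000: CF_t = 23.000000, DF = 0.890280, PV = 20.476435
  t = 2.0000: CF_t = 23.000000, DF = 0.856450, PV = 19.698351
  t = 2.5000: CF_t = 23.000000, DF = 0.823906, PV = 18.949832
  t = 3.0000: CF_t = 23.000000, DF = 0.792598, PV = 18.229757
  t = 3.5000: CF_t = 23.000000, DF = 0.762480, PV = 17.537044
  t = 4.0000: CF_t = 23.000000, DF = 0.733507, PV = 16.870653
  t = 4.5000: CF_t = 23.000000, DF = 0.705634, PV = 16.229584
  t = 5.0000: CF_t = 23.000000, DF = 0.678821, PV = 15.612876
  t = 5.5000: CF_t = 23.000000, DF = 0.653026, PV = 15.019601
  t = 6.0000: CF_t = 23.000000, DF = 0.628212, PV = 14.448871
  t = 6.5000: CF_t = 23.000000, DF = 0.604340, PV = 13.899828
  t = 7.0000: CF_t = 23.000000, DF = 0.581376, PV = 13.371648
  t = 7.5000: CF_t = 23.000000, DF = 0.559284, PV = 12.863538
  t = 8.0000: CF_t = 23.000000, DF = 0.538032, PV = 12.374736
  t = 8.5000: CF_t = 23.000000, DF = 0.517587, PV = 11.904508
  t = 9.0000: CF_t = 23.000000, DF = 0.497919, PV = 11.452148
  t = 9.5000: CF_t = 23.000000, DF = 0.478999, PV = 11.016977
  t = 10.0000: CF_t = 1023.000000, DF = 0.460798, PV = 471.395856
Price P = sum_t PV_t = 774.763518
First compute Macaulay numerator sum_t t * PV_t:
  t * PV_t at t = 0.5000: 11.063011
  t * PV_t at t = 1.0000: 21.285255
  t * PV_t at t = 1.5000: 30.714653
  t * PV_t at t = 2.0000: 39.396701
  t * PV_t at t = 2.5000: 47.374580
  t * PV_t at t = 3.0000: 54.689270
  t * PV_t at t = 3.5000: 61.379652
  t * PV_t at t = 4.0000: 67.482611
  t * PV_t at t = 4.5000: 73.033129
  t * PV_t at t = 5.0000: 78.064378
  t * PV_t at t = 5.5000: 82.607807
  t * PV_t at t = 6.0000: 86.693226
  t * PV_t at t = 6.5000: 90.348880
  t * PV_t at t = 7.0000: 93.601534
  t * PV_t at t = 7.5000: 96.476534
  t * PV_t at t = 8.0000: 98.997887
  t * PV_t at t = 8.5000: 101.188316
  t * PV_t at t = 9.0000: 103.069332
  t * PV_t at t = 9.5000: 104.661285
  t * PV_t at t = 10.0000: 4713.958560
Macaulay duration D = 6056.086602 / 774.763518 = 7.816690
Modified duration = D / (1 + y/m) = 7.816690 / (1 + 0.039500) = 7.519664


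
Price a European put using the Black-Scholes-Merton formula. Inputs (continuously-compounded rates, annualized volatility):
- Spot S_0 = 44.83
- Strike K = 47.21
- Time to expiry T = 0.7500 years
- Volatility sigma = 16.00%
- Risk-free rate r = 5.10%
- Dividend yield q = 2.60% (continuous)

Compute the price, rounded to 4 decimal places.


Answer: Price = 3.2756

Derivation:
d1 = (ln(S/K) + (r - q + 0.5*sigma^2) * T) / (sigma * sqrt(T)) = -0.16871746
d2 = d1 - sigma * sqrt(T) = -0.30728152
exp(-rT) = 0.96247229; exp(-qT) = 0.98068890
P = K * exp(-rT) * N(-d2) - S_0 * exp(-qT) * N(-d1)
N(-d1) = 0.56699056; N(-d2) = 0.62068545
P = 47.2100 * 0.96247229 * 0.62068545 - 44.8300 * 0.98068890 * 0.56699056 = 3.2756


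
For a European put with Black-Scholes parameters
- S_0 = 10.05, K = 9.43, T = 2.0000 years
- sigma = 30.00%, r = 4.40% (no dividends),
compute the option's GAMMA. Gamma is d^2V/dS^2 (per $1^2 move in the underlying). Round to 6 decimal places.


d1 = 0.5696370626; d2 = 0.1453729939
phi(d1) = 0.3391944542; exp(-qT) = 1.0000000000; exp(-rT) = 0.9157608767
Gamma = exp(-qT) * phi(d1) / (S * sigma * sqrt(T)) = 1.0000000000 * 0.3391944542 / (10.0500 * 0.3000 * 1.4142135624) = 0.079551

Answer: Gamma = 0.079551


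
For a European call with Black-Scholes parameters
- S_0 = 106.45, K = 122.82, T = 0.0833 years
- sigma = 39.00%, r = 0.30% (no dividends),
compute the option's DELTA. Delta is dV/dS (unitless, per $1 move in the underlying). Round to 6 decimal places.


d1 = -1.2123193196; d2 = -1.3248801032
phi(d1) = 0.1913219631; exp(-qT) = 1.0000000000; exp(-rT) = 0.9997501312
N(d1) = 0.1126950856
Delta = exp(-qT) * N(d1) = 1.0000000000 * 0.1126950856 = 0.112695

Answer: Delta = 0.112695


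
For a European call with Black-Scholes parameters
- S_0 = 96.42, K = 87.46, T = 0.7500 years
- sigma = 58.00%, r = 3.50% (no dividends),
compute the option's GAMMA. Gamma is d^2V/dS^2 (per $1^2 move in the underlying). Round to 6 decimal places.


d1 = 0.4975805757; d2 = -0.0047141585
phi(d1) = 0.3524904505; exp(-qT) = 1.0000000000; exp(-rT) = 0.9740915363
Gamma = exp(-qT) * phi(d1) / (S * sigma * sqrt(T)) = 1.0000000000 * 0.3524904505 / (96.4200 * 0.5800 * 0.8660254038) = 0.007278

Answer: Gamma = 0.007278


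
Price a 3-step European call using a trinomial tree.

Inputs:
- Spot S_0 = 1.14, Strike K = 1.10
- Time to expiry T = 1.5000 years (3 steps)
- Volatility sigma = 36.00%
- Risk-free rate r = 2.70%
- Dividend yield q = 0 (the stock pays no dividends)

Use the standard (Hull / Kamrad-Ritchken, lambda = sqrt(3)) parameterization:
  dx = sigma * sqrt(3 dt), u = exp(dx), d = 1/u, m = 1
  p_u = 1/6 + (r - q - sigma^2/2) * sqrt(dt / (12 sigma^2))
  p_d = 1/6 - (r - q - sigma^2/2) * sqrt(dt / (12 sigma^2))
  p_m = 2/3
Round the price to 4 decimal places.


dt = T/N = 0.500000; dx = sigma*sqrt(3*dt) = 0.440908
u = exp(dx) = 1.554118; d = 1/u = 0.643452
p_u = 0.145234, p_m = 0.666667, p_d = 0.188100
Discount per step: exp(-r*dt) = 0.986591
Stock lattice S(k, j) with j the centered position index:
  k=0: S(0,+0) = 1.1400
  k=1: S(1,-1) = 0.7335; S(1,+0) = 1.1400; S(1,+1) = 1.7717
  k=2: S(2,-2) = 0.4720; S(2,-1) = 0.7335; S(2,+0) = 1.1400; S(2,+1) = 1.7717; S(2,+2) = 2.7534
  k=3: S(3,-3) = 0.3037; S(3,-2) = 0.4720; S(3,-1) = 0.7335; S(3,+0) = 1.1400; S(3,+1) = 1.7717; S(3,+2) = 2.7534; S(3,+3) = 4.2791
Terminal payoffs V(N, j) = max(S_T - K, 0):
  V(3,-3) = 0.000000; V(3,-2) = 0.000000; V(3,-1) = 0.000000; V(3,+0) = 0.040000; V(3,+1) = 0.671694; V(3,+2) = 1.653422; V(3,+3) = 3.179143
Backward induction: V(k, j) = exp(-r*dt) * [p_u * V(k+1, j+1) + p_m * V(k+1, j) + p_d * V(k+1, j-1)]
  V(2,-2) = exp(-r*dt) * [p_u*0.000000 + p_m*0.000000 + p_d*0.000000] = 0.000000
  V(2,-1) = exp(-r*dt) * [p_u*0.040000 + p_m*0.000000 + p_d*0.000000] = 0.005731
  V(2,+0) = exp(-r*dt) * [p_u*0.671694 + p_m*0.040000 + p_d*0.000000] = 0.122554
  V(2,+1) = exp(-r*dt) * [p_u*1.653422 + p_m*0.671694 + p_d*0.040000] = 0.686127
  V(2,+2) = exp(-r*dt) * [p_u*3.179143 + p_m*1.653422 + p_d*0.671694] = 1.667679
  V(1,-1) = exp(-r*dt) * [p_u*0.122554 + p_m*0.005731 + p_d*0.000000] = 0.021330
  V(1,+0) = exp(-r*dt) * [p_u*0.686127 + p_m*0.122554 + p_d*0.005731] = 0.179983
  V(1,+1) = exp(-r*dt) * [p_u*1.667679 + p_m*0.686127 + p_d*0.122554] = 0.712983
  V(0,+0) = exp(-r*dt) * [p_u*0.712983 + p_m*0.179983 + p_d*0.021330] = 0.224499

Answer: Price = V(0,0) = 0.2245


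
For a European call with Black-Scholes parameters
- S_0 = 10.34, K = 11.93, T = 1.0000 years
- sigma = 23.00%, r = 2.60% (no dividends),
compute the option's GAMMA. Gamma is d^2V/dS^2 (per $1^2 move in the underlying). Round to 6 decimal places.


d1 = -0.3938537697; d2 = -0.6238537697
phi(d1) = 0.3691696704; exp(-qT) = 1.0000000000; exp(-rT) = 0.9743350896
Gamma = exp(-qT) * phi(d1) / (S * sigma * sqrt(T)) = 1.0000000000 * 0.3691696704 / (10.3400 * 0.2300 * 1.0000000000) = 0.155231

Answer: Gamma = 0.155231


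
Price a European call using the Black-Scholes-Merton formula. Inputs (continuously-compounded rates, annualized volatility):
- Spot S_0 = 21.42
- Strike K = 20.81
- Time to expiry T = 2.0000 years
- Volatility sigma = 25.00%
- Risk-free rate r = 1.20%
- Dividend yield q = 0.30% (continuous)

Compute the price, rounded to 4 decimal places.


Answer: Price = 3.4322

Derivation:
d1 = (ln(S/K) + (r - q + 0.5*sigma^2) * T) / (sigma * sqrt(T)) = 0.30940567
d2 = d1 - sigma * sqrt(T) = -0.04414772
exp(-rT) = 0.97628571; exp(-qT) = 0.99401796
C = S_0 * exp(-qT) * N(d1) - K * exp(-rT) * N(d2)
N(d1) = 0.62149352; N(d2) = 0.48239333
C = 21.4200 * 0.99401796 * 0.62149352 - 20.8100 * 0.97628571 * 0.48239333 = 3.4322


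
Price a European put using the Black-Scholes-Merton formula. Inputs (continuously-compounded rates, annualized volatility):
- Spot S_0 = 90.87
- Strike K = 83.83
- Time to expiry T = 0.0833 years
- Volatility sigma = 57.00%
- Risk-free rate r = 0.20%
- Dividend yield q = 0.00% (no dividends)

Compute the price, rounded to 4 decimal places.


d1 = (ln(S/K) + (r - q + 0.5*sigma^2) * T) / (sigma * sqrt(T)) = 0.57343968
d2 = d1 - sigma * sqrt(T) = 0.40892777
exp(-rT) = 0.99983341; exp(-qT) = 1.00000000
P = K * exp(-rT) * N(-d2) - S_0 * exp(-qT) * N(-d1)
N(-d1) = 0.28317351; N(-d2) = 0.34129634
P = 83.8300 * 0.99983341 * 0.34129634 - 90.8700 * 1.00000000 * 0.28317351 = 2.8741

Answer: Price = 2.8741


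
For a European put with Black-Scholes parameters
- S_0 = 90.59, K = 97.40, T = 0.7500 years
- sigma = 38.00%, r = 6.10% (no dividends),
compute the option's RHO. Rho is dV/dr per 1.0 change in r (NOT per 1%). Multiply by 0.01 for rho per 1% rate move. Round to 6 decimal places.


d1 = 0.0833135310; d2 = -0.2457761225
phi(d1) = 0.3975601222; exp(-qT) = 1.0000000000; exp(-rT) = 0.9552807525
N(-d2) = 0.5970722291
Rho = -K*T*exp(-rT)*N(-d2) = -97.4000 * 0.7500 * 0.9552807525 * 0.5970722291 = -41.665646

Answer: Rho = -41.665646


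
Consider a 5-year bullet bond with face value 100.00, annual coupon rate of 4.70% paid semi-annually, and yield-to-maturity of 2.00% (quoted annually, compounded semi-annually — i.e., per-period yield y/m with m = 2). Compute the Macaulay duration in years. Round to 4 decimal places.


Answer: Macaulay duration = 4.5479 years

Derivation:
Coupon per period c = face * coupon_rate / m = 2.350000
Periods per year m = 2; per-period yield y/m = 0.010000
Number of cashflows N = 10
Cashflows (t years, CF_t, discount factor 1/(1+y/m)^(m*t), PV):
  t = 0.5000: CF_t = 2.350000, DF = 0.990099, PV = 2.326733
  t = 1.0000: CF_t = 2.350000, DF = 0.980296, PV = 2.303696
  t = 1.5000: CF_t = 2.350000, DF = 0.970590, PV = 2.280887
  t = 2.0000: CF_t = 2.350000, DF = 0.960980, PV = 2.258304
  t = 2.5000: CF_t = 2.350000, DF = 0.951466, PV = 2.235944
  t = 3.0000: CF_t = 2.350000, DF = 0.942045, PV = 2.213806
  t = 3.5000: CF_t = 2.350000, DF = 0.932718, PV = 2.191887
  t = 4.0000: CF_t = 2.350000, DF = 0.923483, PV = 2.170186
  t = 4.5000: CF_t = 2.350000, DF = 0.914340, PV = 2.148699
  t = 5.0000: CF_t = 102.350000, DF = 0.905287, PV = 92.656120
Price P = sum_t PV_t = 112.786261
Macaulay numerator sum_t t * PV_t:
  t * PV_t at t = 0.5000: 1.163366
  t * PV_t at t = 1.0000: 2.303696
  t * PV_t at t = 1.5000: 3.421330
  t * PV_t at t = 2.0000: 4.516608
  t * PV_t at t = 2.5000: 5.589861
  t * PV_t at t = 3.0000: 6.641419
  t * PV_t at t = 3.5000: 7.671606
  t * PV_t at t = 4.0000: 8.680742
  t * PV_t at t = 4.5000: 9.669144
  t * PV_t at t = 5.0000: 463.280599
Macaulay duration D = (sum_t t * PV_t) / P = 512.938371 / 112.786261 = 4.547880


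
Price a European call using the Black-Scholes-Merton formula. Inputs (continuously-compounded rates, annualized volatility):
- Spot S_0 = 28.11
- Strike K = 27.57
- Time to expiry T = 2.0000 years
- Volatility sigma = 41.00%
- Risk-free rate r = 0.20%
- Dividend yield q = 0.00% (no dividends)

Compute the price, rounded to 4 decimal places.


Answer: Price = 6.6683

Derivation:
d1 = (ln(S/K) + (r - q + 0.5*sigma^2) * T) / (sigma * sqrt(T)) = 0.33026571
d2 = d1 - sigma * sqrt(T) = -0.24956185
exp(-rT) = 0.99600799; exp(-qT) = 1.00000000
C = S_0 * exp(-qT) * N(d1) - K * exp(-rT) * N(d2)
N(d1) = 0.62940040; N(d2) = 0.40146310
C = 28.1100 * 1.00000000 * 0.62940040 - 27.5700 * 0.99600799 * 0.40146310 = 6.6683


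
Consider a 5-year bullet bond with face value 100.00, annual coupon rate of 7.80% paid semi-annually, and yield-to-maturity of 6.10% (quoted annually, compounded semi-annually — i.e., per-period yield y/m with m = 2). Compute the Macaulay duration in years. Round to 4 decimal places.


Coupon per period c = face * coupon_rate / m = 3.900000
Periods per year m = 2; per-period yield y/m = 0.030500
Number of cashflows N = 10
Cashflows (t years, CF_t, discount factor 1/(1+y/m)^(m*t), PV):
  t = 0.5000: CF_t = 3.900000, DF = 0.970403, PV = 3.784571
  t = 1.0000: CF_t = 3.900000, DF = 0.941681, PV = 3.672558
  t = 1.5000: CF_t = 3.900000, DF = 0.913810, PV = 3.563860
  t = 2.0000: CF_t = 3.900000, DF = 0.886764, PV = 3.458379
  t = 2.5000: CF_t = 3.900000, DF = 0.860518, PV = 3.356021
  t = 3.0000: CF_t = 3.900000, DF = 0.835049, PV = 3.256692
  t = 3.5000: CF_t = 3.900000, DF = 0.810334, PV = 3.160302
  t = 4.0000: CF_t = 3.900000, DF = 0.786350, PV = 3.066766
  t = 4.5000: CF_t = 3.900000, DF = 0.763076, PV = 2.975998
  t = 5.0000: CF_t = 103.900000, DF = 0.740491, PV = 76.937060
Price P = sum_t PV_t = 107.232206
Macaulay numerator sum_t t * PV_t:
  t * PV_t at t = 0.5000: 1.892285
  t * PV_t at t = 1.0000: 3.672558
  t * PV_t at t = 1.5000: 5.345790
  t * PV_t at t = 2.0000: 6.916759
  t * PV_t at t = 2.5000: 8.390052
  t * PV_t at t = 3.0000: 9.770075
  t * PV_t at t = 3.5000: 11.061058
  t * PV_t at t = 4.0000: 12.267064
  t * PV_t at t = 4.5000: 13.391991
  t * PV_t at t = 5.0000: 384.685300
Macaulay duration D = (sum_t t * PV_t) / P = 457.392931 / 107.232206 = 4.265444

Answer: Macaulay duration = 4.2654 years


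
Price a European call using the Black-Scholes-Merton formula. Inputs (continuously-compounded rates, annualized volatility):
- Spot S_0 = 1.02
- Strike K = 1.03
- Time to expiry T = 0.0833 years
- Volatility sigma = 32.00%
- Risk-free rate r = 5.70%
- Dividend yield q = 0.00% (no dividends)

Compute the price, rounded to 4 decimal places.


Answer: Price = 0.0352

Derivation:
d1 = (ln(S/K) + (r - q + 0.5*sigma^2) * T) / (sigma * sqrt(T)) = -0.00804606
d2 = d1 - sigma * sqrt(T) = -0.10040363
exp(-rT) = 0.99526315; exp(-qT) = 1.00000000
C = S_0 * exp(-qT) * N(d1) - K * exp(-rT) * N(d2)
N(d1) = 0.49679012; N(d2) = 0.46001194
C = 1.0200 * 1.00000000 * 0.49679012 - 1.0300 * 0.99526315 * 0.46001194 = 0.0352


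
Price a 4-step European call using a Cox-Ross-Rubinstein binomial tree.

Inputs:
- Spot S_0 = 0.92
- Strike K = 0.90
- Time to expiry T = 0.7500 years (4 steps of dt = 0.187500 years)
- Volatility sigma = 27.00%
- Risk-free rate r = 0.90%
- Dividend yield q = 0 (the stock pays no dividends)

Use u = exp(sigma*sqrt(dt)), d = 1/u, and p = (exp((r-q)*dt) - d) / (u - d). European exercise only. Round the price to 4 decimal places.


dt = T/N = 0.187500
u = exp(sigma*sqrt(dt)) = 1.124022; d = 1/u = 0.889662
p = (exp((r-q)*dt) - d) / (u - d) = 0.478011
Discount per step: exp(-r*dt) = 0.998314
Stock lattice S(k, i) with i counting down-moves:
  k=0: S(0,0) = 0.9200
  k=1: S(1,0) = 1.0341; S(1,1) = 0.8185
  k=2: S(2,0) = 1.1624; S(2,1) = 0.9200; S(2,2) = 0.7282
  k=3: S(3,0) = 1.3065; S(3,1) = 1.0341; S(3,2) = 0.8185; S(3,3) = 0.6478
  k=4: S(4,0) = 1.4685; S(4,1) = 1.1624; S(4,2) = 0.9200; S(4,3) = 0.7282; S(4,4) = 0.5764
Terminal payoffs V(N, i) = max(S_T - K, 0):
  V(4,0) = 0.568545; V(4,1) = 0.262352; V(4,2) = 0.020000; V(4,3) = 0.000000; V(4,4) = 0.000000
Backward induction: V(k, i) = exp(-r*dt) * [p * V(k+1, i) + (1-p) * V(k+1, i+1)].
  V(3,0) = exp(-r*dt) * [p*0.568545 + (1-p)*0.262352] = 0.408026
  V(3,1) = exp(-r*dt) * [p*0.262352 + (1-p)*0.020000] = 0.135618
  V(3,2) = exp(-r*dt) * [p*0.020000 + (1-p)*0.000000] = 0.009544
  V(3,3) = exp(-r*dt) * [p*0.000000 + (1-p)*0.000000] = 0.000000
  V(2,0) = exp(-r*dt) * [p*0.408026 + (1-p)*0.135618] = 0.265384
  V(2,1) = exp(-r*dt) * [p*0.135618 + (1-p)*0.009544] = 0.069691
  V(2,2) = exp(-r*dt) * [p*0.009544 + (1-p)*0.000000] = 0.004555
  V(1,0) = exp(-r*dt) * [p*0.265384 + (1-p)*0.069691] = 0.162959
  V(1,1) = exp(-r*dt) * [p*0.069691 + (1-p)*0.004555] = 0.035630
  V(0,0) = exp(-r*dt) * [p*0.162959 + (1-p)*0.035630] = 0.096332

Answer: Price = V(0,0) = 0.0963
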